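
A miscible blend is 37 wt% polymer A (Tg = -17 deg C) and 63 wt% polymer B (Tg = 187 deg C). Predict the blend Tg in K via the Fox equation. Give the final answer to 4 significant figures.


1/Tg = w1/Tg1 + w2/Tg2 (in Kelvin)
Tg1 = 256.15 K, Tg2 = 460.15 K
1/Tg = 0.37/256.15 + 0.63/460.15
Tg = 355.4 K


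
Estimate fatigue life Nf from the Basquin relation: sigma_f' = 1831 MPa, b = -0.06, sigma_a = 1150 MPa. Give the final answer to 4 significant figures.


sigma_a = sigma_f' * (2*Nf)^b
2*Nf = (sigma_a / sigma_f')^(1/b)
2*Nf = (1150 / 1831)^(1/-0.06)
2*Nf = 2325.46
Nf = 1163 cycles


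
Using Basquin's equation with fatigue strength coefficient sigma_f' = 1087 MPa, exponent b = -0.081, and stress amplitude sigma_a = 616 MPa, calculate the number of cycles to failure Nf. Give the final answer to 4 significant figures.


sigma_a = sigma_f' * (2*Nf)^b
2*Nf = (sigma_a / sigma_f')^(1/b)
2*Nf = (616 / 1087)^(1/-0.081)
2*Nf = 1109.3
Nf = 554.6 cycles


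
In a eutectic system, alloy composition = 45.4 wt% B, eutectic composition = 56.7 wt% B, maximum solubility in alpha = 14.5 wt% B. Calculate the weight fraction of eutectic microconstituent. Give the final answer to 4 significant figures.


f_primary = (C_e - C0) / (C_e - C_alpha_max)
f_primary = (56.7 - 45.4) / (56.7 - 14.5)
f_primary = 0.267773
f_eutectic = 1 - 0.267773 = 0.7322


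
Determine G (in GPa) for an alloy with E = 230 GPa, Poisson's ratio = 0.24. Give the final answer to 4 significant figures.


G = E / (2*(1+nu))
G = 230 / (2*(1+0.24))
G = 92.74 GPa


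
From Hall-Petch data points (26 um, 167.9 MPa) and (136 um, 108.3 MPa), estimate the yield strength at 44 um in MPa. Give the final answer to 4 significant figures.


sigma_y = sigma0 + k / sqrt(d)
1/sqrt(d1) = 1/sqrt(2.6e-05) = 196.116;  1/sqrt(d2) = 85.7493
k = (sigma1 - sigma2) / (1/sqrt(d1) - 1/sqrt(d2)) = (167.9 - 108.3) / (196.116 - 85.7493) = 0.540017 MPa*m^0.5
sigma0 = sigma1 - k/sqrt(d1) = 167.9 - 0.540017*196.116 = 61.9939 MPa
sigma_y(d3) = 61.9939 + 0.540017 / sqrt(4.4e-05) = 143.4 MPa


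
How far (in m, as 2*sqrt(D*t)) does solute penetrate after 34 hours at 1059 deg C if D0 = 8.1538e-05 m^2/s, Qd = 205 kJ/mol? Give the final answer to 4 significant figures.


Step 1: D = D0 * exp(-Qd/(R*T))
T = 1332.15 K
D = 8.1538e-05 * exp(-205e3 / (8.314 * 1332.15)) = 7.46208e-13 m^2/s
Step 2: L = 2*sqrt(D*t)
t = 34 h = 122400 s
L = 2*sqrt(7.46208e-13 * 122400) = 6.044e-04 m


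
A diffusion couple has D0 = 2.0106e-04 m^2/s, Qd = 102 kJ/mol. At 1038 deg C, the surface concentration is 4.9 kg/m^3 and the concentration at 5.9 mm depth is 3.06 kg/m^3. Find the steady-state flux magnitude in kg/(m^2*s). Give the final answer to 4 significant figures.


Step 1: D = D0 * exp(-Qd/(R*T))
T = 1038 + 273.15 = 1311.15 K
D = 2.0106e-04 * exp(-102e3 / (8.314 * 1311.15)) = 1.73629e-08 m^2/s
Step 2: J = D * (C1 - C2) / dx
J = 1.73629e-08 * (4.9 - 3.06) / 5.9e-03
J = 5.415e-06 kg/(m^2*s)


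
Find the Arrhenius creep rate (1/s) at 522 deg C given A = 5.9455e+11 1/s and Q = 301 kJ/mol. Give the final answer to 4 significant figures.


rate = A * exp(-Q / (R*T))
T = 522 + 273.15 = 795.15 K
rate = 5.9455e+11 * exp(-301e3 / (8.314 * 795.15))
rate = 1.001e-08 1/s


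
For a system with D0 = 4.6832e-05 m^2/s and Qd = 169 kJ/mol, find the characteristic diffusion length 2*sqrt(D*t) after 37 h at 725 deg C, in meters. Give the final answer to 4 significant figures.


Step 1: D = D0 * exp(-Qd/(R*T))
T = 998.15 K
D = 4.6832e-05 * exp(-169e3 / (8.314 * 998.15)) = 6.70205e-14 m^2/s
Step 2: L = 2*sqrt(D*t)
t = 37 h = 133200 s
L = 2*sqrt(6.70205e-14 * 133200) = 1.89e-04 m


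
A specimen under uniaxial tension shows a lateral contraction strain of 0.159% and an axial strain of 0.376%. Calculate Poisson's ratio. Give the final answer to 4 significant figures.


nu = -epsilon_lat / epsilon_axial
Lateral strain is contraction (negative), so using magnitudes:
nu = 0.159 / 0.376
nu = 0.4229


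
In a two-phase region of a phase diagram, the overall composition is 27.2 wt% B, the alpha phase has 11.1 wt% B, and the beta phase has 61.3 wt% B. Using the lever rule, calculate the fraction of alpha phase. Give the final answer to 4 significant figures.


f_alpha = (C_beta - C0) / (C_beta - C_alpha)
f_alpha = (61.3 - 27.2) / (61.3 - 11.1)
f_alpha = 0.6793


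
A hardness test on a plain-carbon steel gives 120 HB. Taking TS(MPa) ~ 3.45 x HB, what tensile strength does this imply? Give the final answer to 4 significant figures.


TS (MPa) = 3.45 * HB
TS = 3.45 * 120
TS = 414 MPa


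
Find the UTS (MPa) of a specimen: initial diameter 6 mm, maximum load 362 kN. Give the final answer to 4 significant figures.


A0 = pi*(d/2)^2 = pi*(6/2)^2 = 28.2743 mm^2
UTS = F_max / A0 = 362*1000 / 28.2743
UTS = 12800 MPa


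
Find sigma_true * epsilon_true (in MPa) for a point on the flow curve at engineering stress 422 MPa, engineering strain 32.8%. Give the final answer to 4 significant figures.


sigma_true = sigma_eng * (1 + epsilon_eng)
sigma_true = 422 * (1 + 0.328) = 560.416 MPa
epsilon_true = ln(1 + epsilon_eng)
epsilon_true = ln(1 + 0.328) = 0.283674
sigma_true * epsilon_true = 560.416 * 0.283674 = 159 MPa


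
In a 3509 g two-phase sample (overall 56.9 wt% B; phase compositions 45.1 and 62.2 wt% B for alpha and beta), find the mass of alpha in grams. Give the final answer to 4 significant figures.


f_alpha = (C_beta - C0) / (C_beta - C_alpha)
f_alpha = (62.2 - 56.9) / (62.2 - 45.1) = 0.309942
m_alpha = f_alpha * m_total = 0.309942 * 3509 = 1088 g


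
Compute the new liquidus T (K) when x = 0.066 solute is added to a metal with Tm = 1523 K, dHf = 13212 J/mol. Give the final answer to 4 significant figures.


dT = R*Tm^2*x / dHf
dT = 8.314 * 1523^2 * 0.066 / 13212
dT = 96.3352 K
T_new = 1523 - 96.3352 = 1427 K


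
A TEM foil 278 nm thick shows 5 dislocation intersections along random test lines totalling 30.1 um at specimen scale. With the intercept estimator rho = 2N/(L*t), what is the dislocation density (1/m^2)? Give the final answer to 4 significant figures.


rho = 2N / (L * t)
L = 30.1 um = 3.01e-05 m, t = 278 nm = 2.78e-07 m
rho = 2 * 5 / (3.01e-05 * 2.78e-07)
rho = 1.195e+12 1/m^2


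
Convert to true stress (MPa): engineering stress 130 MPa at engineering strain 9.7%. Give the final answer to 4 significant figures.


sigma_true = sigma_eng * (1 + epsilon_eng)
sigma_true = 130 * (1 + 0.097)
sigma_true = 142.6 MPa


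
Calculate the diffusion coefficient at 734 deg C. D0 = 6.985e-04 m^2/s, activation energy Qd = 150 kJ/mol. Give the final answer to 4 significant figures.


D = D0 * exp(-Qd / (R*T))
T = 1007.15 K
D = 6.985e-04 * exp(-150e3 / (8.314 * 1007.15))
D = 1.16e-11 m^2/s


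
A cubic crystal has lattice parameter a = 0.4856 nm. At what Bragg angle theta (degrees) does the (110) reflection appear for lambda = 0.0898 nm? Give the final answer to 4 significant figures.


d = a / sqrt(h^2+k^2+l^2)
d = 0.4856 / sqrt(2) = 0.343371 nm
lambda = 2*d*sin(theta)  =>  sin(theta) = lambda / (2*d)
sin(theta) = 0.0898 / (2 * 0.343371) = 0.130762
theta = 7.514 deg


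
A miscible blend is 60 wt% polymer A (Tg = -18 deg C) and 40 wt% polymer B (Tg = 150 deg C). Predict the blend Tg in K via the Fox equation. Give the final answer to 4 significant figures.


1/Tg = w1/Tg1 + w2/Tg2 (in Kelvin)
Tg1 = 255.15 K, Tg2 = 423.15 K
1/Tg = 0.6/255.15 + 0.4/423.15
Tg = 303.3 K


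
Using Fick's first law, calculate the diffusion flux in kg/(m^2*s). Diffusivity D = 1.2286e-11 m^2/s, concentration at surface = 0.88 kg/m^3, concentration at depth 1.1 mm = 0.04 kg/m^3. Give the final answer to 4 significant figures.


J = -D * (dC/dx) = D * (C1 - C2) / dx
J = 1.2286e-11 * (0.88 - 0.04) / 1.1e-03
J = 9.382e-09 kg/(m^2*s)


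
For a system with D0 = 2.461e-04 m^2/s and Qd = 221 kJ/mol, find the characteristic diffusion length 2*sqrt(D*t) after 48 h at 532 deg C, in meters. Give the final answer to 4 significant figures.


Step 1: D = D0 * exp(-Qd/(R*T))
T = 805.15 K
D = 2.461e-04 * exp(-221e3 / (8.314 * 805.15)) = 1.12998e-18 m^2/s
Step 2: L = 2*sqrt(D*t)
t = 48 h = 172800 s
L = 2*sqrt(1.12998e-18 * 172800) = 8.838e-07 m


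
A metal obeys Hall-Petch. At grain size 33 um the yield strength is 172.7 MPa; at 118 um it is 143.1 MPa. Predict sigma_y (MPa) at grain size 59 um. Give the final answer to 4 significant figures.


sigma_y = sigma0 + k / sqrt(d)
1/sqrt(d1) = 1/sqrt(3.3e-05) = 174.078;  1/sqrt(d2) = 92.0575
k = (sigma1 - sigma2) / (1/sqrt(d1) - 1/sqrt(d2)) = (172.7 - 143.1) / (174.078 - 92.0575) = 0.360887 MPa*m^0.5
sigma0 = sigma1 - k/sqrt(d1) = 172.7 - 0.360887*174.078 = 109.878 MPa
sigma_y(d3) = 109.878 + 0.360887 / sqrt(5.9e-05) = 156.9 MPa


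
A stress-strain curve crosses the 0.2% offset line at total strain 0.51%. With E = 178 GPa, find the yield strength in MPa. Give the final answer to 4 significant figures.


Offset strain = 0.002
Elastic strain at yield = total_strain - offset = 5.1e-03 - 0.002 = 3.1e-03
sigma_y = E * elastic_strain = 178000 * 3.1e-03
sigma_y = 551.8 MPa


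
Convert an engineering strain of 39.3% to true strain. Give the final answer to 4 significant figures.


epsilon_true = ln(1 + epsilon_eng)
epsilon_true = ln(1 + 0.393)
epsilon_true = 0.3315


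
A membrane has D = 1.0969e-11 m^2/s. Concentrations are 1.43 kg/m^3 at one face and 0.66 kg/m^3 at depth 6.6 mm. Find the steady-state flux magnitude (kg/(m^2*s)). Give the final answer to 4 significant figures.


J = -D * (dC/dx) = D * (C1 - C2) / dx
J = 1.0969e-11 * (1.43 - 0.66) / 6.6e-03
J = 1.28e-09 kg/(m^2*s)


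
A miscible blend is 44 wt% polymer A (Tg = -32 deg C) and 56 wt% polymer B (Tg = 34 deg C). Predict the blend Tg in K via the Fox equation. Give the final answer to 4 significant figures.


1/Tg = w1/Tg1 + w2/Tg2 (in Kelvin)
Tg1 = 241.15 K, Tg2 = 307.15 K
1/Tg = 0.44/241.15 + 0.56/307.15
Tg = 274.1 K


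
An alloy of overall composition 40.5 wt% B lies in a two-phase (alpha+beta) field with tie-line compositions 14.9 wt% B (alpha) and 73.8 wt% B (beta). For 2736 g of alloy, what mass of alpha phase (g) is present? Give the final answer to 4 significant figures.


f_alpha = (C_beta - C0) / (C_beta - C_alpha)
f_alpha = (73.8 - 40.5) / (73.8 - 14.9) = 0.565365
m_alpha = f_alpha * m_total = 0.565365 * 2736 = 1547 g


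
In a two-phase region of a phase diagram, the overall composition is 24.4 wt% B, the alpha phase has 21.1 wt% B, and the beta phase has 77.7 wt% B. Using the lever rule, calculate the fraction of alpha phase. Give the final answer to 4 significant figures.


f_alpha = (C_beta - C0) / (C_beta - C_alpha)
f_alpha = (77.7 - 24.4) / (77.7 - 21.1)
f_alpha = 0.9417


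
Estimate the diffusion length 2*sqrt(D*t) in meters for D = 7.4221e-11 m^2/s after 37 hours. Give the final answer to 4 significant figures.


t = 37 hr = 133200 s
Diffusion length = 2*sqrt(D*t)
= 2*sqrt(7.4221e-11 * 133200)
= 6.288e-03 m


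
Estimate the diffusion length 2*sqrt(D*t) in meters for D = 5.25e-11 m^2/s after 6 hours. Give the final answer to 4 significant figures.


t = 6 hr = 21600 s
Diffusion length = 2*sqrt(D*t)
= 2*sqrt(5.25e-11 * 21600)
= 2.13e-03 m


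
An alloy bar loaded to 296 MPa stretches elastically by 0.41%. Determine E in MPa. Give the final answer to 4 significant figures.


E = sigma / epsilon
epsilon = 0.41% = 4.1e-03
E = 296 / 4.1e-03
E = 72200 MPa


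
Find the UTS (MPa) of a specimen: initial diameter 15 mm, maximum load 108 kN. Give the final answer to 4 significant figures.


A0 = pi*(d/2)^2 = pi*(15/2)^2 = 176.715 mm^2
UTS = F_max / A0 = 108*1000 / 176.715
UTS = 611.2 MPa


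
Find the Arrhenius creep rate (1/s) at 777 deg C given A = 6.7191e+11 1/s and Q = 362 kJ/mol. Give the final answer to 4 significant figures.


rate = A * exp(-Q / (R*T))
T = 777 + 273.15 = 1050.15 K
rate = 6.7191e+11 * exp(-362e3 / (8.314 * 1050.15))
rate = 6.618e-07 1/s


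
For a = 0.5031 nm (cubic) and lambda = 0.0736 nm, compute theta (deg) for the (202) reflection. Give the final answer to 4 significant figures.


d = a / sqrt(h^2+k^2+l^2)
d = 0.5031 / sqrt(8) = 0.177873 nm
lambda = 2*d*sin(theta)  =>  sin(theta) = lambda / (2*d)
sin(theta) = 0.0736 / (2 * 0.177873) = 0.20689
theta = 11.94 deg


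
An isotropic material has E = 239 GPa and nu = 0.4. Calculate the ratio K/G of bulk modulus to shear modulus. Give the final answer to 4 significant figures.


G = E / (2*(1+nu))
G = 239 / (2*(1+0.4)) = 85.3571 GPa
K = E / (3*(1-2*nu))
K = 239 / (3*(1-2*0.4)) = 398.333 GPa
K/G = 398.333 / 85.3571 = 4.667


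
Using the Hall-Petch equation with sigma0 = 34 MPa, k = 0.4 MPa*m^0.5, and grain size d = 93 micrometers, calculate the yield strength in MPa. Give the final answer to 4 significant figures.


sigma_y = sigma0 + k / sqrt(d)
d = 93 um = 9.3e-05 m
sigma_y = 34 + 0.4 / sqrt(9.3e-05)
sigma_y = 75.48 MPa


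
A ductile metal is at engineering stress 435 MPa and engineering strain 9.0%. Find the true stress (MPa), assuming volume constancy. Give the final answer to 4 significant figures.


sigma_true = sigma_eng * (1 + epsilon_eng)
sigma_true = 435 * (1 + 0.09)
sigma_true = 474.2 MPa


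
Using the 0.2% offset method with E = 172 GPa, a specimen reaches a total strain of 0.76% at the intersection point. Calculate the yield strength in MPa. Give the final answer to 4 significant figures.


Offset strain = 0.002
Elastic strain at yield = total_strain - offset = 7.6e-03 - 0.002 = 5.6e-03
sigma_y = E * elastic_strain = 172000 * 5.6e-03
sigma_y = 963.2 MPa


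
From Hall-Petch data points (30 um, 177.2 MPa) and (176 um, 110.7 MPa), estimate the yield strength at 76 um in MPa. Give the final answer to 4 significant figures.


sigma_y = sigma0 + k / sqrt(d)
1/sqrt(d1) = 1/sqrt(3e-05) = 182.574;  1/sqrt(d2) = 75.3778
k = (sigma1 - sigma2) / (1/sqrt(d1) - 1/sqrt(d2)) = (177.2 - 110.7) / (182.574 - 75.3778) = 0.620357 MPa*m^0.5
sigma0 = sigma1 - k/sqrt(d1) = 177.2 - 0.620357*182.574 = 63.9388 MPa
sigma_y(d3) = 63.9388 + 0.620357 / sqrt(7.6e-05) = 135.1 MPa


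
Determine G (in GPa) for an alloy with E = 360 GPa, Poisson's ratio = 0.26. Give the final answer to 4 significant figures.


G = E / (2*(1+nu))
G = 360 / (2*(1+0.26))
G = 142.9 GPa


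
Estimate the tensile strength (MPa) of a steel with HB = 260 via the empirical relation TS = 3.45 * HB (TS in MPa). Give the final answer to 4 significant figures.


TS (MPa) = 3.45 * HB
TS = 3.45 * 260
TS = 897 MPa


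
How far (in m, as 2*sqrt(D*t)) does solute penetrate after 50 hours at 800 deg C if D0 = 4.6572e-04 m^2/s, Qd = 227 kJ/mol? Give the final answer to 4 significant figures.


Step 1: D = D0 * exp(-Qd/(R*T))
T = 1073.15 K
D = 4.6572e-04 * exp(-227e3 / (8.314 * 1073.15)) = 4.15622e-15 m^2/s
Step 2: L = 2*sqrt(D*t)
t = 50 h = 180000 s
L = 2*sqrt(4.15622e-15 * 180000) = 5.47e-05 m


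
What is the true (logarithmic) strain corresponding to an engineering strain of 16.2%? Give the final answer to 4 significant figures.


epsilon_true = ln(1 + epsilon_eng)
epsilon_true = ln(1 + 0.162)
epsilon_true = 0.1501


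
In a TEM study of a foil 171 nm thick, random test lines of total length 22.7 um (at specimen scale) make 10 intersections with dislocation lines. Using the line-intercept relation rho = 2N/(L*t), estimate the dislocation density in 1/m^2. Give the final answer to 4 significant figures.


rho = 2N / (L * t)
L = 22.7 um = 2.27e-05 m, t = 171 nm = 1.71e-07 m
rho = 2 * 10 / (2.27e-05 * 1.71e-07)
rho = 5.152e+12 1/m^2


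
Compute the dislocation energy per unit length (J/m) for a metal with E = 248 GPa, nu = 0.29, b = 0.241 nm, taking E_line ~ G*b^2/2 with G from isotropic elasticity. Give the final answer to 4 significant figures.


Step 1: G = E / (2*(1+nu))
G = 248 / (2*(1+0.29)) = 96.124 GPa = 9.6124e+10 Pa
Step 2: E_line = G*b^2/2
b = 0.241 nm = 2.41e-10 m
E_line = 0.5 * 9.6124e+10 * (2.41e-10)^2 = 2.791e-09 J/m


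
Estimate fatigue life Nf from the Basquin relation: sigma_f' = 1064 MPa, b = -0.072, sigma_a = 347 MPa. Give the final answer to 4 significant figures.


sigma_a = sigma_f' * (2*Nf)^b
2*Nf = (sigma_a / sigma_f')^(1/b)
2*Nf = (347 / 1064)^(1/-0.072)
2*Nf = 5.73459e+06
Nf = 2.867e+06 cycles


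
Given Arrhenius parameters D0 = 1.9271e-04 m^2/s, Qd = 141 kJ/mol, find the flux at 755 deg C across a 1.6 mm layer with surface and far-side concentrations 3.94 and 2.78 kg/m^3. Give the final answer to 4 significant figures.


Step 1: D = D0 * exp(-Qd/(R*T))
T = 755 + 273.15 = 1028.15 K
D = 1.9271e-04 * exp(-141e3 / (8.314 * 1028.15)) = 1.32194e-11 m^2/s
Step 2: J = D * (C1 - C2) / dx
J = 1.32194e-11 * (3.94 - 2.78) / 1.6e-03
J = 9.584e-09 kg/(m^2*s)


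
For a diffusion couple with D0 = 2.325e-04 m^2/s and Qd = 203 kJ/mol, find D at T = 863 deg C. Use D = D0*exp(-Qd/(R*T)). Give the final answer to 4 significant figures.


D = D0 * exp(-Qd / (R*T))
T = 1136.15 K
D = 2.325e-04 * exp(-203e3 / (8.314 * 1136.15))
D = 1.079e-13 m^2/s


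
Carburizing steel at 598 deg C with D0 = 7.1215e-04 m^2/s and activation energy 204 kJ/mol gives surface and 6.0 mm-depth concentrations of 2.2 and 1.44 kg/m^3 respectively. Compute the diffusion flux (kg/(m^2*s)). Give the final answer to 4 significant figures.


Step 1: D = D0 * exp(-Qd/(R*T))
T = 598 + 273.15 = 871.15 K
D = 7.1215e-04 * exp(-204e3 / (8.314 * 871.15)) = 4.17038e-16 m^2/s
Step 2: J = D * (C1 - C2) / dx
J = 4.17038e-16 * (2.2 - 1.44) / 6e-03
J = 5.282e-14 kg/(m^2*s)


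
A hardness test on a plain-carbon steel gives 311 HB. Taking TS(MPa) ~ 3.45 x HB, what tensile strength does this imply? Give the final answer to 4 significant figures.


TS (MPa) = 3.45 * HB
TS = 3.45 * 311
TS = 1073 MPa


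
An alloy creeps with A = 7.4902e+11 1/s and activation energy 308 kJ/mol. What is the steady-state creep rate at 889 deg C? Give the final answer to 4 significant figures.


rate = A * exp(-Q / (R*T))
T = 889 + 273.15 = 1162.15 K
rate = 7.4902e+11 * exp(-308e3 / (8.314 * 1162.15))
rate = 0.01073 1/s


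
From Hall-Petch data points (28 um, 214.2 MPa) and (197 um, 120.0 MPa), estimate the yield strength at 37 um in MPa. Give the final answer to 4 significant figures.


sigma_y = sigma0 + k / sqrt(d)
1/sqrt(d1) = 1/sqrt(2.8e-05) = 188.982;  1/sqrt(d2) = 71.247
k = (sigma1 - sigma2) / (1/sqrt(d1) - 1/sqrt(d2)) = (214.2 - 120.0) / (188.982 - 71.247) = 0.800101 MPa*m^0.5
sigma0 = sigma1 - k/sqrt(d1) = 214.2 - 0.800101*188.982 = 62.9952 MPa
sigma_y(d3) = 62.9952 + 0.800101 / sqrt(3.7e-05) = 194.5 MPa


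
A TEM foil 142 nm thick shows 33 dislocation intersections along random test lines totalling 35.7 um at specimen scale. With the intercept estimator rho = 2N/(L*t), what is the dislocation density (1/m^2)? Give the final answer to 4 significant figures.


rho = 2N / (L * t)
L = 35.7 um = 3.57e-05 m, t = 142 nm = 1.42e-07 m
rho = 2 * 33 / (3.57e-05 * 1.42e-07)
rho = 1.302e+13 1/m^2


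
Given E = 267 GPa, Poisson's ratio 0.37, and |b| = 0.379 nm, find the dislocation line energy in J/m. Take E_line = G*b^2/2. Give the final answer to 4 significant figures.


Step 1: G = E / (2*(1+nu))
G = 267 / (2*(1+0.37)) = 97.4453 GPa = 9.74453e+10 Pa
Step 2: E_line = G*b^2/2
b = 0.379 nm = 3.79e-10 m
E_line = 0.5 * 9.74453e+10 * (3.79e-10)^2 = 6.999e-09 J/m


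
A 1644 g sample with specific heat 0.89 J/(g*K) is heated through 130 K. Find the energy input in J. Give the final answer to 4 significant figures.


Q = m * cp * dT
Q = 1644 * 0.89 * 130
Q = 190200 J


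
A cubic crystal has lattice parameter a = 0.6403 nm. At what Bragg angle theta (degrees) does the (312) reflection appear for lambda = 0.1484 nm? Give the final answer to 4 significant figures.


d = a / sqrt(h^2+k^2+l^2)
d = 0.6403 / sqrt(14) = 0.171127 nm
lambda = 2*d*sin(theta)  =>  sin(theta) = lambda / (2*d)
sin(theta) = 0.1484 / (2 * 0.171127) = 0.433595
theta = 25.7 deg


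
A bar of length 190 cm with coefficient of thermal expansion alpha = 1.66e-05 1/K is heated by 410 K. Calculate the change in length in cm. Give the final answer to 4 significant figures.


dL = L0 * alpha * dT
dL = 190 * 1.66e-05 * 410
dL = 1.293 cm


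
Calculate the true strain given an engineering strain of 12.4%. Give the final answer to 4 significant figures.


epsilon_true = ln(1 + epsilon_eng)
epsilon_true = ln(1 + 0.124)
epsilon_true = 0.1169


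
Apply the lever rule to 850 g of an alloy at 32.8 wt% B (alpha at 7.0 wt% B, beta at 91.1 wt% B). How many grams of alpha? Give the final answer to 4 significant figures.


f_alpha = (C_beta - C0) / (C_beta - C_alpha)
f_alpha = (91.1 - 32.8) / (91.1 - 7.0) = 0.693222
m_alpha = f_alpha * m_total = 0.693222 * 850 = 589.2 g


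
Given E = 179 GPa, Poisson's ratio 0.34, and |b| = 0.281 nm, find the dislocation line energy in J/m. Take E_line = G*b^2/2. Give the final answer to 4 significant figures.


Step 1: G = E / (2*(1+nu))
G = 179 / (2*(1+0.34)) = 66.791 GPa = 6.6791e+10 Pa
Step 2: E_line = G*b^2/2
b = 0.281 nm = 2.81e-10 m
E_line = 0.5 * 6.6791e+10 * (2.81e-10)^2 = 2.637e-09 J/m


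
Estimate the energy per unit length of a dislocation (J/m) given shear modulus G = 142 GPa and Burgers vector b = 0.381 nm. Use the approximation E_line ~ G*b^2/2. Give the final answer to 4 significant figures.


E = G*b^2/2
b = 0.381 nm = 3.81e-10 m
G = 142 GPa = 1.42e+11 Pa
E = 0.5 * 1.42e+11 * (3.81e-10)^2
E = 1.031e-08 J/m


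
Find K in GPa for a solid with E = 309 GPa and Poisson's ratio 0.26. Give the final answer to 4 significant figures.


K = E / (3*(1-2*nu))
K = 309 / (3*(1-2*0.26))
K = 214.6 GPa


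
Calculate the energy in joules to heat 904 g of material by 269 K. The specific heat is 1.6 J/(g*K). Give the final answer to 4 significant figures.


Q = m * cp * dT
Q = 904 * 1.6 * 269
Q = 389100 J


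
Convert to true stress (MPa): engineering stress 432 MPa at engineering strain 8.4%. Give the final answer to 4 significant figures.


sigma_true = sigma_eng * (1 + epsilon_eng)
sigma_true = 432 * (1 + 0.084)
sigma_true = 468.3 MPa


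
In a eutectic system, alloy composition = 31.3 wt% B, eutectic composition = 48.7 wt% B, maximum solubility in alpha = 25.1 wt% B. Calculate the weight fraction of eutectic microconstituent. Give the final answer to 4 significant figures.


f_primary = (C_e - C0) / (C_e - C_alpha_max)
f_primary = (48.7 - 31.3) / (48.7 - 25.1)
f_primary = 0.737288
f_eutectic = 1 - 0.737288 = 0.2627


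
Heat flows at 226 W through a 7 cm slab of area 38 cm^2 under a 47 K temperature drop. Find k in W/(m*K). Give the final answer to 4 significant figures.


k = Q*L / (A*dT)
L = 0.07 m, A = 3.8e-03 m^2
k = 226 * 0.07 / (3.8e-03 * 47)
k = 88.58 W/(m*K)


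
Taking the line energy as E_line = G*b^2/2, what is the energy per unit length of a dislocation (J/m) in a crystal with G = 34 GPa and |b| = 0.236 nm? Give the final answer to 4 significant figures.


E = G*b^2/2
b = 0.236 nm = 2.36e-10 m
G = 34 GPa = 3.4e+10 Pa
E = 0.5 * 3.4e+10 * (2.36e-10)^2
E = 9.468e-10 J/m


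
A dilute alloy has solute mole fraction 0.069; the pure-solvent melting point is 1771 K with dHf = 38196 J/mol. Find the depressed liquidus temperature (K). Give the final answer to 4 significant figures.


dT = R*Tm^2*x / dHf
dT = 8.314 * 1771^2 * 0.069 / 38196
dT = 47.1062 K
T_new = 1771 - 47.1062 = 1724 K


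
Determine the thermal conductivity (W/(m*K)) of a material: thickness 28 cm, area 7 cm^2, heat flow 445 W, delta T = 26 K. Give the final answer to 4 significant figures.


k = Q*L / (A*dT)
L = 0.28 m, A = 7e-04 m^2
k = 445 * 0.28 / (7e-04 * 26)
k = 6846 W/(m*K)


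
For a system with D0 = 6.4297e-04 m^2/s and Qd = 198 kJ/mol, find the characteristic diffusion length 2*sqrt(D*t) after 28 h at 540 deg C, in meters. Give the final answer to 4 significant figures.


Step 1: D = D0 * exp(-Qd/(R*T))
T = 813.15 K
D = 6.4297e-04 * exp(-198e3 / (8.314 * 813.15)) = 1.22667e-16 m^2/s
Step 2: L = 2*sqrt(D*t)
t = 28 h = 100800 s
L = 2*sqrt(1.22667e-16 * 100800) = 7.033e-06 m


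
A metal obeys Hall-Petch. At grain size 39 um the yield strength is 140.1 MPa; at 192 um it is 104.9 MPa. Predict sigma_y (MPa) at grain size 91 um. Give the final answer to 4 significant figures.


sigma_y = sigma0 + k / sqrt(d)
1/sqrt(d1) = 1/sqrt(3.9e-05) = 160.128;  1/sqrt(d2) = 72.1688
k = (sigma1 - sigma2) / (1/sqrt(d1) - 1/sqrt(d2)) = (140.1 - 104.9) / (160.128 - 72.1688) = 0.400185 MPa*m^0.5
sigma0 = sigma1 - k/sqrt(d1) = 140.1 - 0.400185*160.128 = 76.0192 MPa
sigma_y(d3) = 76.0192 + 0.400185 / sqrt(9.1e-05) = 118 MPa


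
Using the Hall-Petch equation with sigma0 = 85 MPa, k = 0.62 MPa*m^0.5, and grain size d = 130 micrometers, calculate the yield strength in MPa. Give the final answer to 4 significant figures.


sigma_y = sigma0 + k / sqrt(d)
d = 130 um = 1.3e-04 m
sigma_y = 85 + 0.62 / sqrt(1.3e-04)
sigma_y = 139.4 MPa


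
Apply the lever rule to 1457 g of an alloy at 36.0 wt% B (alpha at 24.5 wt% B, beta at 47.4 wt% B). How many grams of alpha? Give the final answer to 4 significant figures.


f_alpha = (C_beta - C0) / (C_beta - C_alpha)
f_alpha = (47.4 - 36.0) / (47.4 - 24.5) = 0.497817
m_alpha = f_alpha * m_total = 0.497817 * 1457 = 725.3 g


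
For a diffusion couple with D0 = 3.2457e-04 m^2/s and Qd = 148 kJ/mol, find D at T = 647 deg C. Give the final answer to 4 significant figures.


D = D0 * exp(-Qd / (R*T))
T = 920.15 K
D = 3.2457e-04 * exp(-148e3 / (8.314 * 920.15))
D = 1.287e-12 m^2/s


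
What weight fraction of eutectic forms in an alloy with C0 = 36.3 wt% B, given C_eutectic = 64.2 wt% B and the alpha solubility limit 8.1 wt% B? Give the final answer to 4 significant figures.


f_primary = (C_e - C0) / (C_e - C_alpha_max)
f_primary = (64.2 - 36.3) / (64.2 - 8.1)
f_primary = 0.497326
f_eutectic = 1 - 0.497326 = 0.5027


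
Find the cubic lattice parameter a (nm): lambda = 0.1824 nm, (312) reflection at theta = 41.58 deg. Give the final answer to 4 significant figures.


d = lambda / (2*sin(theta))
d = 0.1824 / (2*sin(41.58 deg))
d = 0.137419 nm
a = d * sqrt(h^2+k^2+l^2) = 0.137419 * sqrt(14)
a = 0.5142 nm


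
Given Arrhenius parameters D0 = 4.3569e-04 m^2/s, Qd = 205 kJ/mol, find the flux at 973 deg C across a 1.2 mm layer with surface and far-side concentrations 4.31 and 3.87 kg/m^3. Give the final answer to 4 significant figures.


Step 1: D = D0 * exp(-Qd/(R*T))
T = 973 + 273.15 = 1246.15 K
D = 4.3569e-04 * exp(-205e3 / (8.314 * 1246.15)) = 1.11153e-12 m^2/s
Step 2: J = D * (C1 - C2) / dx
J = 1.11153e-12 * (4.31 - 3.87) / 1.2e-03
J = 4.076e-10 kg/(m^2*s)


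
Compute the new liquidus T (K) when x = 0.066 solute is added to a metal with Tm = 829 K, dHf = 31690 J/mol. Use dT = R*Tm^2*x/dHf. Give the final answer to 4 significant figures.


dT = R*Tm^2*x / dHf
dT = 8.314 * 829^2 * 0.066 / 31690
dT = 11.8998 K
T_new = 829 - 11.8998 = 817.1 K


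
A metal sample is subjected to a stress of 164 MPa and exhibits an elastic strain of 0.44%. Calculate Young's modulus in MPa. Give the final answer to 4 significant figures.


E = sigma / epsilon
epsilon = 0.44% = 4.4e-03
E = 164 / 4.4e-03
E = 37270 MPa


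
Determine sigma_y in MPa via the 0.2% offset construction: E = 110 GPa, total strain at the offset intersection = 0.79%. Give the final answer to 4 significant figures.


Offset strain = 0.002
Elastic strain at yield = total_strain - offset = 7.9e-03 - 0.002 = 5.9e-03
sigma_y = E * elastic_strain = 110000 * 5.9e-03
sigma_y = 649 MPa


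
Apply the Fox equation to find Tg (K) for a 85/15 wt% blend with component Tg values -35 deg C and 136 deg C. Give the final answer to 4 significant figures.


1/Tg = w1/Tg1 + w2/Tg2 (in Kelvin)
Tg1 = 238.15 K, Tg2 = 409.15 K
1/Tg = 0.85/238.15 + 0.15/409.15
Tg = 254.1 K


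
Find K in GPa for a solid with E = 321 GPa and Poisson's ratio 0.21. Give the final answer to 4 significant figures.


K = E / (3*(1-2*nu))
K = 321 / (3*(1-2*0.21))
K = 184.5 GPa


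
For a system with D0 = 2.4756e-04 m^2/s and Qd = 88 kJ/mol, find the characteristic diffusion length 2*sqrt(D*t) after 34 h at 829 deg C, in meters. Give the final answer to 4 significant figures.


Step 1: D = D0 * exp(-Qd/(R*T))
T = 1102.15 K
D = 2.4756e-04 * exp(-88e3 / (8.314 * 1102.15)) = 1.67075e-08 m^2/s
Step 2: L = 2*sqrt(D*t)
t = 34 h = 122400 s
L = 2*sqrt(1.67075e-08 * 122400) = 0.09044 m


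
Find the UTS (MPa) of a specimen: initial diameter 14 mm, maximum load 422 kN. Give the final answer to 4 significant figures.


A0 = pi*(d/2)^2 = pi*(14/2)^2 = 153.938 mm^2
UTS = F_max / A0 = 422*1000 / 153.938
UTS = 2741 MPa


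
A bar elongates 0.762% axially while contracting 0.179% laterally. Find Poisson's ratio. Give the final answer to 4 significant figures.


nu = -epsilon_lat / epsilon_axial
Lateral strain is contraction (negative), so using magnitudes:
nu = 0.179 / 0.762
nu = 0.2349


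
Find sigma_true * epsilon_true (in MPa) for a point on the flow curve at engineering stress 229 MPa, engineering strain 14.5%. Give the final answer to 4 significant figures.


sigma_true = sigma_eng * (1 + epsilon_eng)
sigma_true = 229 * (1 + 0.145) = 262.205 MPa
epsilon_true = ln(1 + epsilon_eng)
epsilon_true = ln(1 + 0.145) = 0.135405
sigma_true * epsilon_true = 262.205 * 0.135405 = 35.5 MPa


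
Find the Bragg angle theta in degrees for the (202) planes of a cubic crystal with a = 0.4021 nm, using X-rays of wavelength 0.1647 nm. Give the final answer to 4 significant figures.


d = a / sqrt(h^2+k^2+l^2)
d = 0.4021 / sqrt(8) = 0.142164 nm
lambda = 2*d*sin(theta)  =>  sin(theta) = lambda / (2*d)
sin(theta) = 0.1647 / (2 * 0.142164) = 0.579261
theta = 35.4 deg


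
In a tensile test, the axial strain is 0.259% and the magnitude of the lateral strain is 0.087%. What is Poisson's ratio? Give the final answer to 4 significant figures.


nu = -epsilon_lat / epsilon_axial
Lateral strain is contraction (negative), so using magnitudes:
nu = 0.087 / 0.259
nu = 0.3359


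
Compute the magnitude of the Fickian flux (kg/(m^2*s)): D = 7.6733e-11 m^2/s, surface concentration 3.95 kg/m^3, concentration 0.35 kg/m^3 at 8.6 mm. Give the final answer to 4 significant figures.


J = -D * (dC/dx) = D * (C1 - C2) / dx
J = 7.6733e-11 * (3.95 - 0.35) / 8.6e-03
J = 3.212e-08 kg/(m^2*s)


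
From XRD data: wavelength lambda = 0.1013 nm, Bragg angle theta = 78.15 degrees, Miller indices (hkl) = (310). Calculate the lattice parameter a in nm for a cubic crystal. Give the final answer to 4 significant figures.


d = lambda / (2*sin(theta))
d = 0.1013 / (2*sin(78.15 deg))
d = 0.0517529 nm
a = d * sqrt(h^2+k^2+l^2) = 0.0517529 * sqrt(10)
a = 0.1637 nm


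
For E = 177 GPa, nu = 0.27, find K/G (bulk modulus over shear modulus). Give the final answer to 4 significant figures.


G = E / (2*(1+nu))
G = 177 / (2*(1+0.27)) = 69.685 GPa
K = E / (3*(1-2*nu))
K = 177 / (3*(1-2*0.27)) = 128.261 GPa
K/G = 128.261 / 69.685 = 1.841


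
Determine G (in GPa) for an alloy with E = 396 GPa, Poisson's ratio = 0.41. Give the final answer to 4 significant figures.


G = E / (2*(1+nu))
G = 396 / (2*(1+0.41))
G = 140.4 GPa


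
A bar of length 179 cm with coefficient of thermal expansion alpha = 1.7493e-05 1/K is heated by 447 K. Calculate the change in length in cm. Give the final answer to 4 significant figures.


dL = L0 * alpha * dT
dL = 179 * 1.7493e-05 * 447
dL = 1.4 cm


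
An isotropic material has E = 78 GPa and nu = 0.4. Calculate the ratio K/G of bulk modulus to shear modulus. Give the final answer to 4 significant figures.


G = E / (2*(1+nu))
G = 78 / (2*(1+0.4)) = 27.8571 GPa
K = E / (3*(1-2*nu))
K = 78 / (3*(1-2*0.4)) = 130 GPa
K/G = 130 / 27.8571 = 4.667


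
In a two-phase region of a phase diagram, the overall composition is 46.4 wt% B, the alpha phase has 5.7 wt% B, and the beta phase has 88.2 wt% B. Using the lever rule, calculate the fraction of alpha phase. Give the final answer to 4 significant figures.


f_alpha = (C_beta - C0) / (C_beta - C_alpha)
f_alpha = (88.2 - 46.4) / (88.2 - 5.7)
f_alpha = 0.5067


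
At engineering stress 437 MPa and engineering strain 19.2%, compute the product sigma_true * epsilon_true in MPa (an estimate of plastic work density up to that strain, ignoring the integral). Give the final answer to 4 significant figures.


sigma_true = sigma_eng * (1 + epsilon_eng)
sigma_true = 437 * (1 + 0.192) = 520.904 MPa
epsilon_true = ln(1 + epsilon_eng)
epsilon_true = ln(1 + 0.192) = 0.175633
sigma_true * epsilon_true = 520.904 * 0.175633 = 91.49 MPa


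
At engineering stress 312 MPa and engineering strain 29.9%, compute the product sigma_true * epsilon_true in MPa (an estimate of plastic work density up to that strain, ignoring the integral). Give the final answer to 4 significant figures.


sigma_true = sigma_eng * (1 + epsilon_eng)
sigma_true = 312 * (1 + 0.299) = 405.288 MPa
epsilon_true = ln(1 + epsilon_eng)
epsilon_true = ln(1 + 0.299) = 0.261595
sigma_true * epsilon_true = 405.288 * 0.261595 = 106 MPa


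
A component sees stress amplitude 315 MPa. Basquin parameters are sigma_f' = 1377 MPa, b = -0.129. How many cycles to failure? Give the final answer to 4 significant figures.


sigma_a = sigma_f' * (2*Nf)^b
2*Nf = (sigma_a / sigma_f')^(1/b)
2*Nf = (315 / 1377)^(1/-0.129)
2*Nf = 92485.3
Nf = 46240 cycles


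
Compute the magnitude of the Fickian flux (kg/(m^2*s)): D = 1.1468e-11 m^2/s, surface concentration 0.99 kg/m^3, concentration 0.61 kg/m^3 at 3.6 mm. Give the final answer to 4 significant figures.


J = -D * (dC/dx) = D * (C1 - C2) / dx
J = 1.1468e-11 * (0.99 - 0.61) / 3.6e-03
J = 1.211e-09 kg/(m^2*s)


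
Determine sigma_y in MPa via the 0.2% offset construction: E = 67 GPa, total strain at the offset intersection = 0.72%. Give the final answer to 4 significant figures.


Offset strain = 0.002
Elastic strain at yield = total_strain - offset = 7.2e-03 - 0.002 = 5.2e-03
sigma_y = E * elastic_strain = 67000 * 5.2e-03
sigma_y = 348.4 MPa


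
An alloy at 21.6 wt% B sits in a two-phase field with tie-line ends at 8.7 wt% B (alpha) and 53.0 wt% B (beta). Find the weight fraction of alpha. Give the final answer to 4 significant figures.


f_alpha = (C_beta - C0) / (C_beta - C_alpha)
f_alpha = (53.0 - 21.6) / (53.0 - 8.7)
f_alpha = 0.7088


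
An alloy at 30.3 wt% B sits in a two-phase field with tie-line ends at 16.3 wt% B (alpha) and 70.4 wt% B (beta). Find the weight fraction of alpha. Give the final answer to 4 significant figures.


f_alpha = (C_beta - C0) / (C_beta - C_alpha)
f_alpha = (70.4 - 30.3) / (70.4 - 16.3)
f_alpha = 0.7412


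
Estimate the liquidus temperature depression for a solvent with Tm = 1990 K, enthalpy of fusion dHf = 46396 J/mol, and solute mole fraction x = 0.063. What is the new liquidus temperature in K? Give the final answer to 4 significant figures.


dT = R*Tm^2*x / dHf
dT = 8.314 * 1990^2 * 0.063 / 46396
dT = 44.7071 K
T_new = 1990 - 44.7071 = 1945 K


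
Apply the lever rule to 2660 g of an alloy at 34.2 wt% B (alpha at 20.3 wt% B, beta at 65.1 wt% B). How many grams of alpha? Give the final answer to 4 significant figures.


f_alpha = (C_beta - C0) / (C_beta - C_alpha)
f_alpha = (65.1 - 34.2) / (65.1 - 20.3) = 0.689732
m_alpha = f_alpha * m_total = 0.689732 * 2660 = 1835 g


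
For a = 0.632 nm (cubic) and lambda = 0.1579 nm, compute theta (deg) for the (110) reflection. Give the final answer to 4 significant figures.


d = a / sqrt(h^2+k^2+l^2)
d = 0.632 / sqrt(2) = 0.446891 nm
lambda = 2*d*sin(theta)  =>  sin(theta) = lambda / (2*d)
sin(theta) = 0.1579 / (2 * 0.446891) = 0.176665
theta = 10.18 deg


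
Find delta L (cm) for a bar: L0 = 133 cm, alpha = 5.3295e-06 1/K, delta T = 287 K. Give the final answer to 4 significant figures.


dL = L0 * alpha * dT
dL = 133 * 5.3295e-06 * 287
dL = 0.2034 cm


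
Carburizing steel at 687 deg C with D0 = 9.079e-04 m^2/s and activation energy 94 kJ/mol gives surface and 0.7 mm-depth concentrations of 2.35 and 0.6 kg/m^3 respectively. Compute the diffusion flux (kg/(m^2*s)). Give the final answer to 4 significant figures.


Step 1: D = D0 * exp(-Qd/(R*T))
T = 687 + 273.15 = 960.15 K
D = 9.079e-04 * exp(-94e3 / (8.314 * 960.15)) = 6.98249e-09 m^2/s
Step 2: J = D * (C1 - C2) / dx
J = 6.98249e-09 * (2.35 - 0.6) / 7e-04
J = 1.746e-05 kg/(m^2*s)


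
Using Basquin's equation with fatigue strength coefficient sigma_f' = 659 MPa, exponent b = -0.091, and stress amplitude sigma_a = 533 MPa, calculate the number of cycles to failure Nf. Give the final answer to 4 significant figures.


sigma_a = sigma_f' * (2*Nf)^b
2*Nf = (sigma_a / sigma_f')^(1/b)
2*Nf = (533 / 659)^(1/-0.091)
2*Nf = 10.2974
Nf = 5.149 cycles


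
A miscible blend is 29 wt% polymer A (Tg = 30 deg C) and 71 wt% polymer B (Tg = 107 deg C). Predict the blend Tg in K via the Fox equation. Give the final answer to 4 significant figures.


1/Tg = w1/Tg1 + w2/Tg2 (in Kelvin)
Tg1 = 303.15 K, Tg2 = 380.15 K
1/Tg = 0.29/303.15 + 0.71/380.15
Tg = 354.1 K


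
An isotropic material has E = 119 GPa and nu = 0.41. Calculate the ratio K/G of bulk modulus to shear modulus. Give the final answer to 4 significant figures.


G = E / (2*(1+nu))
G = 119 / (2*(1+0.41)) = 42.1986 GPa
K = E / (3*(1-2*nu))
K = 119 / (3*(1-2*0.41)) = 220.37 GPa
K/G = 220.37 / 42.1986 = 5.222


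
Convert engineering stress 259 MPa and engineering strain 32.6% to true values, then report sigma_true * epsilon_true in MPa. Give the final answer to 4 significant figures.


sigma_true = sigma_eng * (1 + epsilon_eng)
sigma_true = 259 * (1 + 0.326) = 343.434 MPa
epsilon_true = ln(1 + epsilon_eng)
epsilon_true = ln(1 + 0.326) = 0.282167
sigma_true * epsilon_true = 343.434 * 0.282167 = 96.91 MPa


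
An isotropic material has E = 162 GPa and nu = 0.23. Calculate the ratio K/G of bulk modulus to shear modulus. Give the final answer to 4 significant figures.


G = E / (2*(1+nu))
G = 162 / (2*(1+0.23)) = 65.8537 GPa
K = E / (3*(1-2*nu))
K = 162 / (3*(1-2*0.23)) = 100 GPa
K/G = 100 / 65.8537 = 1.519


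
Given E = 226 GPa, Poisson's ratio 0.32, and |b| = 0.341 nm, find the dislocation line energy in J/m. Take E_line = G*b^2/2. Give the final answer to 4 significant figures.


Step 1: G = E / (2*(1+nu))
G = 226 / (2*(1+0.32)) = 85.6061 GPa = 8.56061e+10 Pa
Step 2: E_line = G*b^2/2
b = 0.341 nm = 3.41e-10 m
E_line = 0.5 * 8.56061e+10 * (3.41e-10)^2 = 4.977e-09 J/m


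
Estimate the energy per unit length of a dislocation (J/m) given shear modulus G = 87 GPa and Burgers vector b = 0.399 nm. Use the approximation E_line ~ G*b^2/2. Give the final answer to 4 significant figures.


E = G*b^2/2
b = 0.399 nm = 3.99e-10 m
G = 87 GPa = 8.7e+10 Pa
E = 0.5 * 8.7e+10 * (3.99e-10)^2
E = 6.925e-09 J/m


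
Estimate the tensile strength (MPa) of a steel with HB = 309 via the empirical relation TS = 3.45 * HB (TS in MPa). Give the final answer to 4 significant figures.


TS (MPa) = 3.45 * HB
TS = 3.45 * 309
TS = 1066 MPa


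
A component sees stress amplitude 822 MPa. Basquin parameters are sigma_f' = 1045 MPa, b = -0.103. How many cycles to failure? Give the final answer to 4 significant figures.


sigma_a = sigma_f' * (2*Nf)^b
2*Nf = (sigma_a / sigma_f')^(1/b)
2*Nf = (822 / 1045)^(1/-0.103)
2*Nf = 10.2821
Nf = 5.141 cycles


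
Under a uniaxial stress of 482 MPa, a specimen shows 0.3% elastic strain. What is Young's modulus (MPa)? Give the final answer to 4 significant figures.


E = sigma / epsilon
epsilon = 0.3% = 3e-03
E = 482 / 3e-03
E = 160700 MPa


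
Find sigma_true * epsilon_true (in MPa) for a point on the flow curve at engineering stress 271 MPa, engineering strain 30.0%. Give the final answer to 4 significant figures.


sigma_true = sigma_eng * (1 + epsilon_eng)
sigma_true = 271 * (1 + 0.3) = 352.3 MPa
epsilon_true = ln(1 + epsilon_eng)
epsilon_true = ln(1 + 0.3) = 0.262364
sigma_true * epsilon_true = 352.3 * 0.262364 = 92.43 MPa
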